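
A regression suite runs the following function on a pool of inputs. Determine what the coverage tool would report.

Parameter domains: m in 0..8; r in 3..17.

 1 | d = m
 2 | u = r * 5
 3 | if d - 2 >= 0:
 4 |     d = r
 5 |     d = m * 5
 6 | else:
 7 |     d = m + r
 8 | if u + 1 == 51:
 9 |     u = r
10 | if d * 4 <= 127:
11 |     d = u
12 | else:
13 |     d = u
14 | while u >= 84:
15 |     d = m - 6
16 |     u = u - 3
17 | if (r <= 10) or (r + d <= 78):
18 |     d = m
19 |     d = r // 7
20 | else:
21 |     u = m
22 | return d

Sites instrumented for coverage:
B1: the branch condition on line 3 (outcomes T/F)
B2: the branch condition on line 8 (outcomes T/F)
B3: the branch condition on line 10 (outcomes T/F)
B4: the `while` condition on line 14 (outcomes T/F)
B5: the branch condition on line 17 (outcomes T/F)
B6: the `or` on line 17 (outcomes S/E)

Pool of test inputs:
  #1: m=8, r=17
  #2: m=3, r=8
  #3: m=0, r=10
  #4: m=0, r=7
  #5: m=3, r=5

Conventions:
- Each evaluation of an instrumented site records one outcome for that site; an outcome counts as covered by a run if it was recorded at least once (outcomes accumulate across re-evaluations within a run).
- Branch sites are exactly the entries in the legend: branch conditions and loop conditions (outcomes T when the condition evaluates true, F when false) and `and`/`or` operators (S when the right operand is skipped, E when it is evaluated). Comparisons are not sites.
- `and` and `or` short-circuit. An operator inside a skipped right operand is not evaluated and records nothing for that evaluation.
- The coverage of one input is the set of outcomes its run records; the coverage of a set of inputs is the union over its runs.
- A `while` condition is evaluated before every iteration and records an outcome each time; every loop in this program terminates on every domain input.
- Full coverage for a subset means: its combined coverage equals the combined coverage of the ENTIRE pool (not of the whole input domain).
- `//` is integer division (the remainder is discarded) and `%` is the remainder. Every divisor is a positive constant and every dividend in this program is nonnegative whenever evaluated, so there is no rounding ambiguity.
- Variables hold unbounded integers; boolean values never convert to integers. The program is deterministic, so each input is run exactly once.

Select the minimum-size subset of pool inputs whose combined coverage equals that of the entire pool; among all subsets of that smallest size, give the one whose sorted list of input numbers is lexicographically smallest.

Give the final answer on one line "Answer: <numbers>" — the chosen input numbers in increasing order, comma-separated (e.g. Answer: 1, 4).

input #1, m=8, r=17: outcomes B1=T, B2=F, B3=F, B4=T, B4=F, B5=T, B6=E
input #2, m=3, r=8: outcomes B1=T, B2=F, B3=T, B4=F, B5=T, B6=S
input #3, m=0, r=10: outcomes B1=F, B2=T, B3=T, B4=F, B5=T, B6=S
input #4, m=0, r=7: outcomes B1=F, B2=F, B3=T, B4=F, B5=T, B6=S
input #5, m=3, r=5: outcomes B1=T, B2=F, B3=T, B4=F, B5=T, B6=S
together the pool reaches 11 outcomes: B1=T, B1=F, B2=T, B2=F, B3=T, B3=F, B4=T, B4=F, B5=T, B6=S, B6=E
checked all size-1 subsets: none covers 11 outcomes (max 7/11)
size 2: inputs {1, 3} cover all 11 outcomes, and no lexicographically smaller subset of this size does

Answer: 1, 3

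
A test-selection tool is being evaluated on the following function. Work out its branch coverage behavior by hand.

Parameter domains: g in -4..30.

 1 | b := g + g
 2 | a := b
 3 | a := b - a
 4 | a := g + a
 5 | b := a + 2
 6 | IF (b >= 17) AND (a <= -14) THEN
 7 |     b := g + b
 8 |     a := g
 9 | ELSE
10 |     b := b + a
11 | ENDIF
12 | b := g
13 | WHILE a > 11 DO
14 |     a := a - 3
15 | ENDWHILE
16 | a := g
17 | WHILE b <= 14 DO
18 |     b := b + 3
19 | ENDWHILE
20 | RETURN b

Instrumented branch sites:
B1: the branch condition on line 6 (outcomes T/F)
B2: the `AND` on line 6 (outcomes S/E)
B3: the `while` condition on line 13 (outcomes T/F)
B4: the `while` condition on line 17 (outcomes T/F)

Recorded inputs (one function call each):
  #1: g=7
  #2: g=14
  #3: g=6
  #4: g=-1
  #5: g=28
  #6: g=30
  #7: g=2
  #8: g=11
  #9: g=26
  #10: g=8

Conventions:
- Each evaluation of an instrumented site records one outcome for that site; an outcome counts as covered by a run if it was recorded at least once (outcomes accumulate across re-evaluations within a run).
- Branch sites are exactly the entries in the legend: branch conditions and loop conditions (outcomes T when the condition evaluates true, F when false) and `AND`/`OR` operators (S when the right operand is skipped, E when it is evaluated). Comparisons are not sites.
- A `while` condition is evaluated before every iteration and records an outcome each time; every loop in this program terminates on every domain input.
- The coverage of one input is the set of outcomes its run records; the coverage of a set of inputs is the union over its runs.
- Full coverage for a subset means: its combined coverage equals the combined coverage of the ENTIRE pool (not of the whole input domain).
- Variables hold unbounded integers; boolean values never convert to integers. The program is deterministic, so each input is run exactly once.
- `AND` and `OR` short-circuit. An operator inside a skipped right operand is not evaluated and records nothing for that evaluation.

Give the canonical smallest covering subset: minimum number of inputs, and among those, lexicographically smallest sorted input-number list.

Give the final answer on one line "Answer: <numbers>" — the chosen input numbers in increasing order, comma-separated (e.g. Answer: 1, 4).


input #1, g=7: events B2->S, B1->F, B3->F, B4->T, B4->T, B4->T, B4->F; outcomes B1=F, B2=S, B3=F, B4=T, B4=F
input #2, g=14: events B2->S, B1->F, B3->T, B3->F, B4->T, B4->F; outcomes B1=F, B2=S, B3=T, B3=F, B4=T, B4=F
input #3, g=6: events B2->S, B1->F, B3->F, B4->T, B4->T, B4->T, B4->F; outcomes B1=F, B2=S, B3=F, B4=T, B4=F
input #4, g=-1: events B2->S, B1->F, B3->F, B4->T, B4->T, B4->T, B4->T, B4->T, B4->T, B4->F; outcomes B1=F, B2=S, B3=F, B4=T, B4=F
input #5, g=28: events B2->E, B1->F, B3->T, B3->T, B3->T, B3->T, B3->T, B3->T, B3->F, B4->F; outcomes B1=F, B2=E, B3=T, B3=F, B4=F
input #6, g=30: events B2->E, B1->F, B3->T, B3->T, B3->T, B3->T, B3->T, B3->T, B3->T, B3->F, B4->F; outcomes B1=F, B2=E, B3=T, B3=F, B4=F
input #7, g=2: events B2->S, B1->F, B3->F, B4->T, B4->T, B4->T, B4->T, B4->T, B4->F; outcomes B1=F, B2=S, B3=F, B4=T, B4=F
input #8, g=11: events B2->S, B1->F, B3->F, B4->T, B4->T, B4->F; outcomes B1=F, B2=S, B3=F, B4=T, B4=F
input #9, g=26: events B2->E, B1->F, B3->T, B3->T, B3->T, B3->T, B3->T, B3->F, B4->F; outcomes B1=F, B2=E, B3=T, B3=F, B4=F
input #10, g=8: events B2->S, B1->F, B3->F, B4->T, B4->T, B4->T, B4->F; outcomes B1=F, B2=S, B3=F, B4=T, B4=F
together the pool reaches 7 outcomes: B1=F, B2=S, B2=E, B3=T, B3=F, B4=T, B4=F
checked all size-1 subsets: none covers 7 outcomes (max 6/7)
at size 2, {1, 5} reaches all 7 outcomes; every lexicographically earlier size-2 subset fails
Answer: 1, 5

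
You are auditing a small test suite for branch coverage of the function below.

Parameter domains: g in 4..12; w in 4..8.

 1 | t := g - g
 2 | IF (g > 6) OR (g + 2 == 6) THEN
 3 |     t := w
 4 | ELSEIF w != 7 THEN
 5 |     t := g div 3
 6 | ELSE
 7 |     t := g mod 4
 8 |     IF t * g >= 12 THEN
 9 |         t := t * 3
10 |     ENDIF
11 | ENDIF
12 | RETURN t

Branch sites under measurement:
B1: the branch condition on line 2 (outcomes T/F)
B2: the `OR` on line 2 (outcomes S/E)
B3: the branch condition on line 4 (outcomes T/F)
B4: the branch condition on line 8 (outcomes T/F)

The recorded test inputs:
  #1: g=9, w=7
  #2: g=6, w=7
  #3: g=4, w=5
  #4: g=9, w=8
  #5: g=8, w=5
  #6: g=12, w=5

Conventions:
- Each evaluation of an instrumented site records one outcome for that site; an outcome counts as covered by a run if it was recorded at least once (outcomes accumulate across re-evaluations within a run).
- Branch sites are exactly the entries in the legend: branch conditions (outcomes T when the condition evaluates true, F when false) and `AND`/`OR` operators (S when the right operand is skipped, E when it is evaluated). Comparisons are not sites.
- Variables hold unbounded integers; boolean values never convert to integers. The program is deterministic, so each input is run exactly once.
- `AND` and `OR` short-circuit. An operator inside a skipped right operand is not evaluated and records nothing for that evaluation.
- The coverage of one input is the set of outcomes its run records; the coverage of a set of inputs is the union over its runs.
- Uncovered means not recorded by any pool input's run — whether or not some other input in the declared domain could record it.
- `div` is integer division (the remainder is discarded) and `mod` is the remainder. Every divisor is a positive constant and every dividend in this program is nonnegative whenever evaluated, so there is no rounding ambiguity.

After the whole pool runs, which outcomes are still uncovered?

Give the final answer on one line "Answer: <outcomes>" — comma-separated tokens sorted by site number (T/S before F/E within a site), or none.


run #1 (g=9, w=7) runs B2->S, B1->T; records B1=T, B2=S
run #2 (g=6, w=7) runs B2->E, B1->F, B3->F, B4->T; records B1=F, B2=E, B3=F, B4=T
run #3 (g=4, w=5) runs B2->E, B1->T; records B1=T, B2=E
run #4 (g=9, w=8) runs B2->S, B1->T; records B1=T, B2=S
run #5 (g=8, w=5) runs B2->S, B1->T; records B1=T, B2=S
run #6 (g=12, w=5) runs B2->S, B1->T; records B1=T, B2=S
union over the pool: B1=T, B1=F, B2=S, B2=E, B3=F, B4=T
uncovered (2 of 8): B3=T, B4=F
Answer: B3=T, B4=F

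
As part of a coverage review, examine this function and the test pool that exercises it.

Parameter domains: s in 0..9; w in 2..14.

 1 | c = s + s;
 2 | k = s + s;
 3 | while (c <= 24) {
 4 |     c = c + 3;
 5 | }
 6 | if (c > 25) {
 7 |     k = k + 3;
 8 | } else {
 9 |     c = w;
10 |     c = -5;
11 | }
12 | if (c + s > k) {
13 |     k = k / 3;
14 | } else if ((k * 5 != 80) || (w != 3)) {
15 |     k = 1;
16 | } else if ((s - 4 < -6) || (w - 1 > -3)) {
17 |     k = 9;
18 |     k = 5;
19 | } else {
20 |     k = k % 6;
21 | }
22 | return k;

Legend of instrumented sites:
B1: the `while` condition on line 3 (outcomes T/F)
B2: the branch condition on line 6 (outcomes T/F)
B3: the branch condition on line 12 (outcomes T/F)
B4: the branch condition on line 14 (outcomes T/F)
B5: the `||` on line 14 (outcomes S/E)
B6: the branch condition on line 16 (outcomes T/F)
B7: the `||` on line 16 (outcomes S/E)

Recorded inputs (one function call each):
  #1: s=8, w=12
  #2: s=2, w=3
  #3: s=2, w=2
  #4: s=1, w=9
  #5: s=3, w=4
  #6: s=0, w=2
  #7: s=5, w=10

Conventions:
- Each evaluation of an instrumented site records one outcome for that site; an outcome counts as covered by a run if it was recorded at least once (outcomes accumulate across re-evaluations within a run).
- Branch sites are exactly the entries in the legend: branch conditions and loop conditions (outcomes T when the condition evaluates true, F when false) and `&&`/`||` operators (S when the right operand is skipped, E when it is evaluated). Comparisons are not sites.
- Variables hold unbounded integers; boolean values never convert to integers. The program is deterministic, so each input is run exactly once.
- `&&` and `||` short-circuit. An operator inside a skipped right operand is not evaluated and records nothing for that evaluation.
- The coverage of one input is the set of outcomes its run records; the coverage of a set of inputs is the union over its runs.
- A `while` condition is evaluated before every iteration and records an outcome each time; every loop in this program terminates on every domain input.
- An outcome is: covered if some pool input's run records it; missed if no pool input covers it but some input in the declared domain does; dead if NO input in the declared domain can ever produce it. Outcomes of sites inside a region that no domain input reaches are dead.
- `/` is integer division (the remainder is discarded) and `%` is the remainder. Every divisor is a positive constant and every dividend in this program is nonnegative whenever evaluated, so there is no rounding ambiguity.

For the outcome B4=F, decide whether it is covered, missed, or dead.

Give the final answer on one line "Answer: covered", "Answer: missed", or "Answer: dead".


no pool input records B4=F
but domain input (s=8, w=3) does record it -> reachable, so missed
Answer: missed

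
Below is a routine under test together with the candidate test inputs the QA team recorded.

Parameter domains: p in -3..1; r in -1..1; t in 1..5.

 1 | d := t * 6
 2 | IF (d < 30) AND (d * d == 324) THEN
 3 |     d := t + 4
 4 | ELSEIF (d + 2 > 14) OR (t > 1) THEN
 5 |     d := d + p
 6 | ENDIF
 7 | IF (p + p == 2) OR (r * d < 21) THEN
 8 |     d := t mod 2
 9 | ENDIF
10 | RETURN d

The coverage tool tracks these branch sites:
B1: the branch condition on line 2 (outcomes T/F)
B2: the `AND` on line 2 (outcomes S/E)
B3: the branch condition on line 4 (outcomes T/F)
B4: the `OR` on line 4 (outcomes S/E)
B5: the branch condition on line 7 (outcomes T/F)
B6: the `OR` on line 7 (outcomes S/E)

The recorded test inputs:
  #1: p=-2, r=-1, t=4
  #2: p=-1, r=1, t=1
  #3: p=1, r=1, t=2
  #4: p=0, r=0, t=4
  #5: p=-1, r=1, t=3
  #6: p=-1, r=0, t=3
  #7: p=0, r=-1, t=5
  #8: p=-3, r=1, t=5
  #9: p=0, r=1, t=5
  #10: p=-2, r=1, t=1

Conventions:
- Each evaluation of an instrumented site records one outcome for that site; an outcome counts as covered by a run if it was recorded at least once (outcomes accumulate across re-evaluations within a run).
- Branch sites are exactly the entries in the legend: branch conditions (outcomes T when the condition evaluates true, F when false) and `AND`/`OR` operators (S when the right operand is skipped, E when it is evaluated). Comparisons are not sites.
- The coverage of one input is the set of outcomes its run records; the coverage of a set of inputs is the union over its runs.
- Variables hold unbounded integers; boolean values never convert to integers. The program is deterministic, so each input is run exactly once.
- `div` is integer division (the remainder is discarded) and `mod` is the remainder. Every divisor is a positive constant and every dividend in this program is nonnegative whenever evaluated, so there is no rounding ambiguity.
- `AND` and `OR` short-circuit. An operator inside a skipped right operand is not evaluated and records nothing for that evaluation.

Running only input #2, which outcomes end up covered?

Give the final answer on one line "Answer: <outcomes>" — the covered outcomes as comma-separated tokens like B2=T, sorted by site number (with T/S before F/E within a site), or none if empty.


Tracing the run of input #2 (p=-1, r=1, t=1):
  B2->E, B1->F, B4->E, B3->F, B6->E, B5->T
distinct outcomes covered: B1=F, B2=E, B3=F, B4=E, B5=T, B6=E
Answer: B1=F, B2=E, B3=F, B4=E, B5=T, B6=E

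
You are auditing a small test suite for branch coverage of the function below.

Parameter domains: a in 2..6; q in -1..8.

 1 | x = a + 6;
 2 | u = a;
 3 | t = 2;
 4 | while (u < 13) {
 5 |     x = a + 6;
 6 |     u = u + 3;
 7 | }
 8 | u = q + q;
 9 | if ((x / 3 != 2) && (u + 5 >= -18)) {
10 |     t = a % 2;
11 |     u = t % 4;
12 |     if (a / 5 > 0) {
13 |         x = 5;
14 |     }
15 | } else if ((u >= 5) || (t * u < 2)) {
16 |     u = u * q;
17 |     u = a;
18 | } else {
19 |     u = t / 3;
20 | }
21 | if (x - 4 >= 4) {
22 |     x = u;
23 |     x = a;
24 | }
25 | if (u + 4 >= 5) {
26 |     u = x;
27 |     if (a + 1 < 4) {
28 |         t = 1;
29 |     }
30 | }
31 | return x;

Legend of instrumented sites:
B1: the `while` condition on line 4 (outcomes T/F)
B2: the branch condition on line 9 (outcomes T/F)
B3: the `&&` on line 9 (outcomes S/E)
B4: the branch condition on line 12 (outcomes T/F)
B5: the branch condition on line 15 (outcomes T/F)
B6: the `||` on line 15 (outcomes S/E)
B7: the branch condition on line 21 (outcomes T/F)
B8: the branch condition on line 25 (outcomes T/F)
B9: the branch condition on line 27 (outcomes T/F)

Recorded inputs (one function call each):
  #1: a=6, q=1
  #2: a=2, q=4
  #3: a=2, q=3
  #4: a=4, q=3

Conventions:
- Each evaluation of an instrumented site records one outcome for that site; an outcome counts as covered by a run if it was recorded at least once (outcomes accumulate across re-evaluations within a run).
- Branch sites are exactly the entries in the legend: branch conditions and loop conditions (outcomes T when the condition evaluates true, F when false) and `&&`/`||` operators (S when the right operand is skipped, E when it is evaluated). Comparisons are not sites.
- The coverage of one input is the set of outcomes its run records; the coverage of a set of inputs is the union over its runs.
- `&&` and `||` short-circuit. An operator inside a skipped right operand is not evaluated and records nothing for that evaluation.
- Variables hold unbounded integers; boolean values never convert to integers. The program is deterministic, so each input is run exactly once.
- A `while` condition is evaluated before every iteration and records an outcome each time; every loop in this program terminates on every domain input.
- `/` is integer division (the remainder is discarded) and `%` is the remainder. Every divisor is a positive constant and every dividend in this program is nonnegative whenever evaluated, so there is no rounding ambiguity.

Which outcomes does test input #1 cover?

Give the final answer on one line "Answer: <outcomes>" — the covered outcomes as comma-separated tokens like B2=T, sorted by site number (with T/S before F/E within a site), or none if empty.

Running input #1 (a=6, q=1), event by event:
  B1->T, B1->T, B1->T, B1->F, B3->E, B2->T, B4->T, B7->F, B8->F
as a set, this run covers: B1=T, B1=F, B2=T, B3=E, B4=T, B7=F, B8=F

Answer: B1=T, B1=F, B2=T, B3=E, B4=T, B7=F, B8=F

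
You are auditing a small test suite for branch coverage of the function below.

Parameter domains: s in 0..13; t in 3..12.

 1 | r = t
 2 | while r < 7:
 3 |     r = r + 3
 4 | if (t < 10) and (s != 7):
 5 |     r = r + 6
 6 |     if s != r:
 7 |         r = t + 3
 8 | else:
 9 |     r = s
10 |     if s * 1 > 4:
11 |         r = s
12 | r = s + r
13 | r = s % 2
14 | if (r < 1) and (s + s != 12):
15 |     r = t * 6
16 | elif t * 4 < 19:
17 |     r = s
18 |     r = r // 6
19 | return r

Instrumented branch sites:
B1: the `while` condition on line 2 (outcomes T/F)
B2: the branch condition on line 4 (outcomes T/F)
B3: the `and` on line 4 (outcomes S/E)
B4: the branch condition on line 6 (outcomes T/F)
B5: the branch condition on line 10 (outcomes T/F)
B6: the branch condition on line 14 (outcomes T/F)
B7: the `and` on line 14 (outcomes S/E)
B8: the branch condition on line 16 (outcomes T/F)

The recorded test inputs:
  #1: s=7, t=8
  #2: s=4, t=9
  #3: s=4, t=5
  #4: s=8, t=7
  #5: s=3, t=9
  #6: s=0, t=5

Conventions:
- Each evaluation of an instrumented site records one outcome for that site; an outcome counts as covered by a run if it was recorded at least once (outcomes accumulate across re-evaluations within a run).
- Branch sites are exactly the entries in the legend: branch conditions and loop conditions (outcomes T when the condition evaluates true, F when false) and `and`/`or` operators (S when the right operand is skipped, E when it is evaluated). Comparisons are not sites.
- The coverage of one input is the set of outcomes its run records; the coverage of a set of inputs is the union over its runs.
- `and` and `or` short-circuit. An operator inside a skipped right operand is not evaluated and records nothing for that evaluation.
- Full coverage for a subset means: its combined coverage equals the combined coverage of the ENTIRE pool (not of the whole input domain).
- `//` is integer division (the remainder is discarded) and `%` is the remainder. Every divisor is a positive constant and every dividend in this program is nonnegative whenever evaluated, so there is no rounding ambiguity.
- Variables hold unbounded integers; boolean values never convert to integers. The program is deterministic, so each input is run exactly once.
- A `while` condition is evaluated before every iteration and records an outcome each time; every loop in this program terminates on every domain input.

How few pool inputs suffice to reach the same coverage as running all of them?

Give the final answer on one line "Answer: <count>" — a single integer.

#1 (s=7, t=8) -> B1->F, B3->E, B2->F, B5->T, B7->S, B6->F, B8->F; covered: B1=F, B2=F, B3=E, B5=T, B6=F, B7=S, B8=F
#2 (s=4, t=9) -> B1->F, B3->E, B2->T, B4->T, B7->E, B6->T; covered: B1=F, B2=T, B3=E, B4=T, B6=T, B7=E
#3 (s=4, t=5) -> B1->T, B1->F, B3->E, B2->T, B4->T, B7->E, B6->T; covered: B1=T, B1=F, B2=T, B3=E, B4=T, B6=T, B7=E
#4 (s=8, t=7) -> B1->F, B3->E, B2->T, B4->T, B7->E, B6->T; covered: B1=F, B2=T, B3=E, B4=T, B6=T, B7=E
#5 (s=3, t=9) -> B1->F, B3->E, B2->T, B4->T, B7->S, B6->F, B8->F; covered: B1=F, B2=T, B3=E, B4=T, B6=F, B7=S, B8=F
#6 (s=0, t=5) -> B1->T, B1->F, B3->E, B2->T, B4->T, B7->E, B6->T; covered: B1=T, B1=F, B2=T, B3=E, B4=T, B6=T, B7=E
together the pool reaches 12 outcomes: B1=T, B1=F, B2=T, B2=F, B3=E, B4=T, B5=T, B6=T, B6=F, B7=S, B7=E, B8=F
no size-1 subset reaches all 12 outcomes (best union: 7/12)
size 2: inputs {1, 3} cover all 12 outcomes, and no lexicographically smaller subset of this size does

Answer: 2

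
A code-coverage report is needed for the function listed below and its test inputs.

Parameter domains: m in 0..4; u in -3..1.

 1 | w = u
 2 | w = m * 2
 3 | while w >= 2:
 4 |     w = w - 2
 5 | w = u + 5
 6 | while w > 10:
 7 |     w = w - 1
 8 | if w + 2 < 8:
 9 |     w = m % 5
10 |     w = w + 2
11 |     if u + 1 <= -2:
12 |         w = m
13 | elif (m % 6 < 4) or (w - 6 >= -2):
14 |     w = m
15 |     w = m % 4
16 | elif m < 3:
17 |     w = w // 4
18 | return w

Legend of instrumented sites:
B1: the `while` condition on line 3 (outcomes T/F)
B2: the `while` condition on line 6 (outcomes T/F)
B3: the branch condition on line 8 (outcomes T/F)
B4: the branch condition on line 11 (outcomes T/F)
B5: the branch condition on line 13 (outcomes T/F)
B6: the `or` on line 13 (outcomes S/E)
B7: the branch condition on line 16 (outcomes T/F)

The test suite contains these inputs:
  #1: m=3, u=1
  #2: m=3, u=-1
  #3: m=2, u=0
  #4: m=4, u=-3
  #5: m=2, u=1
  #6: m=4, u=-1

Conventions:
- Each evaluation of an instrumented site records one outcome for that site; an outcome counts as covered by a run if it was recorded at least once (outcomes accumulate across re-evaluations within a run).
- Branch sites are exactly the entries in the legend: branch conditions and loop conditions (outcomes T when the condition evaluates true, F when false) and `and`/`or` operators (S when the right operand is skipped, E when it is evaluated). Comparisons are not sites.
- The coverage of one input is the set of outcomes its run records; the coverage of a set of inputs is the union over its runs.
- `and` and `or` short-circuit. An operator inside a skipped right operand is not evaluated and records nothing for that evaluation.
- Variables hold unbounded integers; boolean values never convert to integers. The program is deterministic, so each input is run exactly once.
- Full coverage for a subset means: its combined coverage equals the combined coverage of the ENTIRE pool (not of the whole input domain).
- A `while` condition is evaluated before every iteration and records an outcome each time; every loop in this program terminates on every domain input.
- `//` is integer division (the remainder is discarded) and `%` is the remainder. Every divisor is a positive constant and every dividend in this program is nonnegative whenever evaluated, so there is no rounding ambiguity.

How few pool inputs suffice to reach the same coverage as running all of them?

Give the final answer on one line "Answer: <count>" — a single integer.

run #1 (m=3, u=1) runs B1->T, B1->T, B1->T, B1->F, B2->F, B3->F, B6->S, B5->T; records B1=T, B1=F, B2=F, B3=F, B5=T, B6=S
run #2 (m=3, u=-1) runs B1->T, B1->T, B1->T, B1->F, B2->F, B3->T, B4->F; records B1=T, B1=F, B2=F, B3=T, B4=F
run #3 (m=2, u=0) runs B1->T, B1->T, B1->F, B2->F, B3->T, B4->F; records B1=T, B1=F, B2=F, B3=T, B4=F
run #4 (m=4, u=-3) runs B1->T, B1->T, B1->T, B1->T, B1->F, B2->F, B3->T, B4->T; records B1=T, B1=F, B2=F, B3=T, B4=T
run #5 (m=2, u=1) runs B1->T, B1->T, B1->F, B2->F, B3->F, B6->S, B5->T; records B1=T, B1=F, B2=F, B3=F, B5=T, B6=S
run #6 (m=4, u=-1) runs B1->T, B1->T, B1->T, B1->T, B1->F, B2->F, B3->T, B4->F; records B1=T, B1=F, B2=F, B3=T, B4=F
union over all inputs: B1=T, B1=F, B2=F, B3=T, B3=F, B4=T, B4=F, B5=T, B6=S (9 outcomes)
no size-1 subset reaches all 9 outcomes (best union: 6/9)
no size-2 subset reaches all 9 outcomes (best union: 8/9)
size 3: inputs {1, 2, 4} cover all 9 outcomes, and no lexicographically smaller subset of this size does

Answer: 3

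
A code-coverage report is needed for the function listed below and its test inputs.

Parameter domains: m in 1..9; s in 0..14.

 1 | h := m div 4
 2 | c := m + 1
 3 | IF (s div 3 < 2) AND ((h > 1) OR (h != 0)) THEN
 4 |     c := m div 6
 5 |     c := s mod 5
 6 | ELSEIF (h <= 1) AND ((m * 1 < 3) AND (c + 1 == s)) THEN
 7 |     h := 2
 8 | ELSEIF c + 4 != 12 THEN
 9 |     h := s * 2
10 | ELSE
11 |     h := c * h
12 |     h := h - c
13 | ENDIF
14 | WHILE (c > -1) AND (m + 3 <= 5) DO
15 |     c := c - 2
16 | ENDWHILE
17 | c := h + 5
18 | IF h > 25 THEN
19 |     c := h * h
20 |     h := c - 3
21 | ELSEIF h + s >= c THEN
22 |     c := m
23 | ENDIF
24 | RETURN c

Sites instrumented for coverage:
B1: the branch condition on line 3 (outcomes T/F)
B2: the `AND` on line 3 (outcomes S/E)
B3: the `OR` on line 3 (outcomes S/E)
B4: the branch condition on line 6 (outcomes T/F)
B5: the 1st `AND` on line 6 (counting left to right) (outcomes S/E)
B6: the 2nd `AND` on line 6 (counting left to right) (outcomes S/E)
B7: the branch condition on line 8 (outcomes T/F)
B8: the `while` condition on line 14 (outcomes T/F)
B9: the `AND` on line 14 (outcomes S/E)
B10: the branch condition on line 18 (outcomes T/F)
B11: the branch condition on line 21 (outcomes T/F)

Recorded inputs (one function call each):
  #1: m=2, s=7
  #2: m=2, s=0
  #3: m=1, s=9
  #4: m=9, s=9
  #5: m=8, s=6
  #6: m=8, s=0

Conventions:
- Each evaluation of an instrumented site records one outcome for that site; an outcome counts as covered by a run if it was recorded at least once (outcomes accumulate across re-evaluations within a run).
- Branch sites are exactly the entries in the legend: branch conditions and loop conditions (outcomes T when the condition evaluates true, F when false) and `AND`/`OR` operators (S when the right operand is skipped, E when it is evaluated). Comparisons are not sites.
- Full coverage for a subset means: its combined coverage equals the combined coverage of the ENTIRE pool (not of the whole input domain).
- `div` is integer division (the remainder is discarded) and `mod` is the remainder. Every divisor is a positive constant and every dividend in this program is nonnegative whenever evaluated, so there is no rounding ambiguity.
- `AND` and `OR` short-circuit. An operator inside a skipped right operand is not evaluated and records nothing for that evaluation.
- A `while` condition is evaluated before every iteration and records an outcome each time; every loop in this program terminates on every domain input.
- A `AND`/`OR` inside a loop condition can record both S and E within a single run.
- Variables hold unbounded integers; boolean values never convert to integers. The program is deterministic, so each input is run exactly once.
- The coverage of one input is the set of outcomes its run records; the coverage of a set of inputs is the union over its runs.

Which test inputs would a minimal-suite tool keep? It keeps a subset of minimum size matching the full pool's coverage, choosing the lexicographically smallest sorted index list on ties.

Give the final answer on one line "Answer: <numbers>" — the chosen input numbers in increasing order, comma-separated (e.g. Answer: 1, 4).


run #1 (m=2, s=7) runs B2->S, B1->F, B5->E, B6->E, B4->F, B7->T, B9->E, B8->T, B9->E, B8->T, B9->S, B8->F, B10->F, B11->T; records B1=F, B2=S, B4=F, B5=E, B6=E, B7=T, B8=T, B8=F, B9=S, B9=E, B10=F, B11=T
run #2 (m=2, s=0) runs B2->E, B3->E, B1->F, B5->E, B6->E, B4->F, B7->T, B9->E, B8->T, B9->E, B8->T, B9->S, B8->F, B10->F, ...; records B1=F, B2=E, B3=E, B4=F, B5=E, B6=E, B7=T, B8=T, B8=F, B9=S, B9=E, B10=F, B11=F
run #3 (m=1, s=9) runs B2->S, B1->F, B5->E, B6->E, B4->F, B7->T, B9->E, B8->T, B9->E, B8->T, B9->S, B8->F, B10->F, B11->T; records B1=F, B2=S, B4=F, B5=E, B6=E, B7=T, B8=T, B8=F, B9=S, B9=E, B10=F, B11=T
run #4 (m=9, s=9) runs B2->S, B1->F, B5->S, B4->F, B7->T, B9->E, B8->F, B10->F, B11->T; records B1=F, B2=S, B4=F, B5=S, B7=T, B8=F, B9=E, B10=F, B11=T
run #5 (m=8, s=6) runs B2->S, B1->F, B5->S, B4->F, B7->T, B9->E, B8->F, B10->F, B11->T; records B1=F, B2=S, B4=F, B5=S, B7=T, B8=F, B9=E, B10=F, B11=T
run #6 (m=8, s=0) runs B2->E, B3->S, B1->T, B9->E, B8->F, B10->F, B11->F; records B1=T, B2=E, B3=S, B8=F, B9=E, B10=F, B11=F
together the pool reaches 18 outcomes: B1=T, B1=F, B2=S, B2=E, B3=S, B3=E, B4=F, B5=S, B5=E, B6=E, B7=T, B8=T, B8=F, B9=S, B9=E, B10=F, B11=T, B11=F
every size-1 subset falls short of the 18 outcomes (best: 13/18)
every size-2 subset falls short of the 18 outcomes (best: 16/18)
the canonical winner is {2, 4, 6}: size 3, full 18-outcome coverage, earliest index list among size-3 covers
Answer: 2, 4, 6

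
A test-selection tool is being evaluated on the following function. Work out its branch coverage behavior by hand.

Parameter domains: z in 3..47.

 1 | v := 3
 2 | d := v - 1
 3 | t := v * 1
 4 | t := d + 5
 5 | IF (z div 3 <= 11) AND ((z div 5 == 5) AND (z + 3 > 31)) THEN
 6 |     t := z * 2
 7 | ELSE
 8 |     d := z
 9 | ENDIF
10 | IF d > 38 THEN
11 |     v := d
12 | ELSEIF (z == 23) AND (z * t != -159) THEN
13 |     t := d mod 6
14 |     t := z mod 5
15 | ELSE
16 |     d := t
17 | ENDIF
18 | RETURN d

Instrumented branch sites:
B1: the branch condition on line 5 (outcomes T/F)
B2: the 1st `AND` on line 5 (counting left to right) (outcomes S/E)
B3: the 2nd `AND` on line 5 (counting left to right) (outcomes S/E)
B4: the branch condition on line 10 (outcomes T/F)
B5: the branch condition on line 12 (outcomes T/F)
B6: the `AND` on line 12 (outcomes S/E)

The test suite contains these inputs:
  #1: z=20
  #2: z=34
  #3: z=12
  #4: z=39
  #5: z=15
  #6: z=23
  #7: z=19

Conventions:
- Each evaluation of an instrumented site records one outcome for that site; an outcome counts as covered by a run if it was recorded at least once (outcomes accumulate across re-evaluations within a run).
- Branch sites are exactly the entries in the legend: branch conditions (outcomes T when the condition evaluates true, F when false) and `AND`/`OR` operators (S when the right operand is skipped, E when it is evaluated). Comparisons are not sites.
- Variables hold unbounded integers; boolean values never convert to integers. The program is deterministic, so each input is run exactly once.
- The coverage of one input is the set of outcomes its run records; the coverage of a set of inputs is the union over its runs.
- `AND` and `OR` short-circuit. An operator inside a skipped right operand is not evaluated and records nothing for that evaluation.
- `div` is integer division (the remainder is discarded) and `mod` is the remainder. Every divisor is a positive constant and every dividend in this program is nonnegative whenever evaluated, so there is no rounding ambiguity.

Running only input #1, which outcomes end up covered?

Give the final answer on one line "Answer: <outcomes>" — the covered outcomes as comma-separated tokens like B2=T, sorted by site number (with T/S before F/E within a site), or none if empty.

Tracing the run of input #1 (z=20):
  B2->E, B3->S, B1->F, B4->F, B6->S, B5->F
deduplicating events, the covered set is: B1=F, B2=E, B3=S, B4=F, B5=F, B6=S

Answer: B1=F, B2=E, B3=S, B4=F, B5=F, B6=S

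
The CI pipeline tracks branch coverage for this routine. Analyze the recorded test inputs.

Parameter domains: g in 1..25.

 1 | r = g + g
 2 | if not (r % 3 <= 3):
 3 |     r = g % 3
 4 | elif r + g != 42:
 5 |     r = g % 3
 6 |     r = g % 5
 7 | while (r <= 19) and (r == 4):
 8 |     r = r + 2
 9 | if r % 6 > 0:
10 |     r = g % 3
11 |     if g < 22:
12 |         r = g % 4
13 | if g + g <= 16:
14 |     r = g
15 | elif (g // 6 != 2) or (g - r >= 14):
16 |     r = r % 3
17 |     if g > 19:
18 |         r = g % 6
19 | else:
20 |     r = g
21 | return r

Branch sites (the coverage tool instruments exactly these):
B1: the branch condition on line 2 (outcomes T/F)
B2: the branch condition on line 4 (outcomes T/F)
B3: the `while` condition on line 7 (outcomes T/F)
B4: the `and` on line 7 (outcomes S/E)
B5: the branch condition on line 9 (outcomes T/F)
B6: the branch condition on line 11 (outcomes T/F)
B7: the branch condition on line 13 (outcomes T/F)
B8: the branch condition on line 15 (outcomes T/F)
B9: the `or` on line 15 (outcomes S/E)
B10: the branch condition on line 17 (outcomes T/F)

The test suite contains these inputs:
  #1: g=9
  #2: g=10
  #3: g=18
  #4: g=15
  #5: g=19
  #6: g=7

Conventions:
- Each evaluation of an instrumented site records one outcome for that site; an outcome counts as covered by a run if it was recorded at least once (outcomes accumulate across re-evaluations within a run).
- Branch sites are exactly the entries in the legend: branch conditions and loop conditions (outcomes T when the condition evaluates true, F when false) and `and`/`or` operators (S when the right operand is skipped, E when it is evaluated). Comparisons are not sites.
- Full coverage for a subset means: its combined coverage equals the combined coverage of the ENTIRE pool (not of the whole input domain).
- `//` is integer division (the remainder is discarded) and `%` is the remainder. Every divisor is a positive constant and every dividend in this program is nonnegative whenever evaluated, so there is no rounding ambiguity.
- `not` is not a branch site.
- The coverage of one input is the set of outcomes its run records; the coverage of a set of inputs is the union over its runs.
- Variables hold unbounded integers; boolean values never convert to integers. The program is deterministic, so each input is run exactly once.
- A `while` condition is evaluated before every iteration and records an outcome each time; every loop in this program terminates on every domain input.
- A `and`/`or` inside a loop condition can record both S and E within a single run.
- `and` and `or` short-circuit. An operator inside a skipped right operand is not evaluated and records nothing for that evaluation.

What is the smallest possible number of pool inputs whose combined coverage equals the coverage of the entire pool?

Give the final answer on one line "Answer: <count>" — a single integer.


input #1, g=9: outcomes B1=F, B2=T, B3=T, B3=F, B4=E, B5=F, B7=F, B8=T, B9=S, B10=F
input #2, g=10: outcomes B1=F, B2=T, B3=F, B4=E, B5=F, B7=F, B8=T, B9=S, B10=F
input #3, g=18: outcomes B1=F, B2=T, B3=F, B4=E, B5=T, B6=T, B7=F, B8=T, B9=S, B10=F
input #4, g=15: outcomes B1=F, B2=T, B3=F, B4=E, B5=F, B7=F, B8=T, B9=E, B10=F
input #5, g=19: outcomes B1=F, B2=T, B3=T, B3=F, B4=E, B5=F, B7=F, B8=T, B9=S, B10=F
input #6, g=7: outcomes B1=F, B2=T, B3=F, B4=E, B5=T, B6=T, B7=T
together the pool reaches 14 outcomes: B1=F, B2=T, B3=T, B3=F, B4=E, B5=T, B5=F, B6=T, B7=T, B7=F, B8=T, B9=S, B9=E, B10=F
size 1 is not enough: best union over all size-1 subsets is 10/14
size 2 is not enough: best union over all size-2 subsets is 13/14
at size 3, {1, 4, 6} reaches all 14 outcomes; every lexicographically earlier size-3 subset fails
Answer: 3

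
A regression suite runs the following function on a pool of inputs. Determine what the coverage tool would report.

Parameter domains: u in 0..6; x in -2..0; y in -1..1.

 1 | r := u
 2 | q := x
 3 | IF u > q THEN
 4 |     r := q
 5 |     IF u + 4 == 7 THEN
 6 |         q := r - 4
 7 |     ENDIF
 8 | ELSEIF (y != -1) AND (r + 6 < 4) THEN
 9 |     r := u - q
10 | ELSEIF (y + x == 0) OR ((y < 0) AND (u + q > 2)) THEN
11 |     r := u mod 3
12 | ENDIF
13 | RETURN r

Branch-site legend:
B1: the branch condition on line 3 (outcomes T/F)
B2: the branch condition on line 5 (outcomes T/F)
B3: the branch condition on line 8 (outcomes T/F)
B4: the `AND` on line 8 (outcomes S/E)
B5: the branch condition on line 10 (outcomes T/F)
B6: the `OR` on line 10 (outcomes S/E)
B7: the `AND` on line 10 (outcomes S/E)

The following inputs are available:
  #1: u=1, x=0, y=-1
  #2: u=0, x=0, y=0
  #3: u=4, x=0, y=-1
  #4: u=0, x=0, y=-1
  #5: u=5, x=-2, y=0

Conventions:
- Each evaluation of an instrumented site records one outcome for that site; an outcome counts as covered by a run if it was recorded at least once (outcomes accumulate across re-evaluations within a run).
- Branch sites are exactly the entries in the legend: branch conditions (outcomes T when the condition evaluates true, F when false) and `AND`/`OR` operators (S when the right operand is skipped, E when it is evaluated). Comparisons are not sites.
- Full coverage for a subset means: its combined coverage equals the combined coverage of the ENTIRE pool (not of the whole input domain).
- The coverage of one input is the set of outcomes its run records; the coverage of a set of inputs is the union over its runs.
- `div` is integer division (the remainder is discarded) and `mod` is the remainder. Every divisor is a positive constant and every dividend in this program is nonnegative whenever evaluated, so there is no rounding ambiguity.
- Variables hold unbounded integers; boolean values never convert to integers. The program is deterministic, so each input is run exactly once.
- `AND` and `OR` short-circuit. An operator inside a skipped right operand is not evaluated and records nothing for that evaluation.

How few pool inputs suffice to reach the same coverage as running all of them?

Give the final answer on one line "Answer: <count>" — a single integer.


#1 (u=1, x=0, y=-1) -> B1->T, B2->F; covered: B1=T, B2=F
#2 (u=0, x=0, y=0) -> B1->F, B4->E, B3->F, B6->S, B5->T; covered: B1=F, B3=F, B4=E, B5=T, B6=S
#3 (u=4, x=0, y=-1) -> B1->T, B2->F; covered: B1=T, B2=F
#4 (u=0, x=0, y=-1) -> B1->F, B4->S, B3->F, B6->E, B7->E, B5->F; covered: B1=F, B3=F, B4=S, B5=F, B6=E, B7=E
#5 (u=5, x=-2, y=0) -> B1->T, B2->F; covered: B1=T, B2=F
together the pool reaches 11 outcomes: B1=T, B1=F, B2=F, B3=F, B4=S, B4=E, B5=T, B5=F, B6=S, B6=E, B7=E
every size-1 subset falls short of the 11 outcomes (best: 6/11)
every size-2 subset falls short of the 11 outcomes (best: 9/11)
the canonical winner is {1, 2, 4}: size 3, full 11-outcome coverage, earliest index list among size-3 covers
Answer: 3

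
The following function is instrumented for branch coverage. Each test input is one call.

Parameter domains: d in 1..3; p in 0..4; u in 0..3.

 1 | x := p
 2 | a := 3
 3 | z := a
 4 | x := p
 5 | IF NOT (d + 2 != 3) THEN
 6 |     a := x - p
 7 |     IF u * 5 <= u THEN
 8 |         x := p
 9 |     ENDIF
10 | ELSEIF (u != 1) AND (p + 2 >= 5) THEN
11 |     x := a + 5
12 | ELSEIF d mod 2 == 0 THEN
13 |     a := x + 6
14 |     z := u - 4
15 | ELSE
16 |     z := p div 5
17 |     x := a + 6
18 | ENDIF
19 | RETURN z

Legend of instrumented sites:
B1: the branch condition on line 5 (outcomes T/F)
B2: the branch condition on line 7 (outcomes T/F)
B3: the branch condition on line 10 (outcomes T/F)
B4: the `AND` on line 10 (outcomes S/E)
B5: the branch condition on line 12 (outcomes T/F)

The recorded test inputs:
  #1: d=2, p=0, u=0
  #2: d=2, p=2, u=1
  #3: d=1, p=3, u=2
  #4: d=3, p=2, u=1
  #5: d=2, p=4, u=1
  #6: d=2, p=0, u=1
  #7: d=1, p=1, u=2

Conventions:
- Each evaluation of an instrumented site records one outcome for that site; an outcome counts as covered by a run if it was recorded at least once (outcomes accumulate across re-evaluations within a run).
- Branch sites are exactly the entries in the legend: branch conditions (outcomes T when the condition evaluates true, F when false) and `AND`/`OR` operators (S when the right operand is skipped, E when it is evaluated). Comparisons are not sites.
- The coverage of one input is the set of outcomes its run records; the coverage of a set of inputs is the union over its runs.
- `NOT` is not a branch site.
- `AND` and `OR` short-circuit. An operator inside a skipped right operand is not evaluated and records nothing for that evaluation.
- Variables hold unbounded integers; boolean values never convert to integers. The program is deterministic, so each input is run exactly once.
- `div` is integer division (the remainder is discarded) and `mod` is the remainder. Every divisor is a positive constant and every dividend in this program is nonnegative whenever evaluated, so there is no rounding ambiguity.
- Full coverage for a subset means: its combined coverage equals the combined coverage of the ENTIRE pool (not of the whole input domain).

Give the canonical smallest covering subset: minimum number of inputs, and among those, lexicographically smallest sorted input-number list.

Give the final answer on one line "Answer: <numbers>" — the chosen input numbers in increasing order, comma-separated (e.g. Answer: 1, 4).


input #1 (d=2, p=0, u=0): covers B1=F, B3=F, B4=E, B5=T
input #2 (d=2, p=2, u=1): covers B1=F, B3=F, B4=S, B5=T
input #3 (d=1, p=3, u=2): covers B1=T, B2=F
input #4 (d=3, p=2, u=1): covers B1=F, B3=F, B4=S, B5=F
input #5 (d=2, p=4, u=1): covers B1=F, B3=F, B4=S, B5=T
input #6 (d=2, p=0, u=1): covers B1=F, B3=F, B4=S, B5=T
input #7 (d=1, p=1, u=2): covers B1=T, B2=F
union over all inputs: B1=T, B1=F, B2=F, B3=F, B4=S, B4=E, B5=T, B5=F (8 outcomes)
every size-1 subset falls short of the 8 outcomes (best: 4/8)
every size-2 subset falls short of the 8 outcomes (best: 6/8)
size 3: inputs {1, 3, 4} cover all 8 outcomes, and no lexicographically smaller subset of this size does
Answer: 1, 3, 4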